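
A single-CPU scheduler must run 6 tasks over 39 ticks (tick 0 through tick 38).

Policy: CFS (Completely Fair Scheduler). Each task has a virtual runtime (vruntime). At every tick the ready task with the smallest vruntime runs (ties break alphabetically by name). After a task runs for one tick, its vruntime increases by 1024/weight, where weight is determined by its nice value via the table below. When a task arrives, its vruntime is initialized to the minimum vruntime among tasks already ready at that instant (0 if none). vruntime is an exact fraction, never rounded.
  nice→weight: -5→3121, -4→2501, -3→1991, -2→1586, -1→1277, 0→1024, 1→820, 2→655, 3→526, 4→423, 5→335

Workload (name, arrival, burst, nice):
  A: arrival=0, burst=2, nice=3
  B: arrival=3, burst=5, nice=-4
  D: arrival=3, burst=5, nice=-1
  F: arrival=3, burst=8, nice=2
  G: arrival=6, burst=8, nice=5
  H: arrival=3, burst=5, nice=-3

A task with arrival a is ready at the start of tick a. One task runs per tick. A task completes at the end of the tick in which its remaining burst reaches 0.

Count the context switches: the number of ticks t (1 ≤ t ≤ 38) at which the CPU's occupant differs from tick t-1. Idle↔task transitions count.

t=0: vr[A=0] → run A
t=1: vr[A=512/263] → run A
t=2: (idle)
t=3: vr[B=0 D=0 F=0 H=0] → run B
t=4: vr[B=1024/2501 D=0 F=0 H=0] → run D
t=5: vr[B=1024/2501 D=1024/1277 F=0 H=0] → run F
t=6: vr[B=1024/2501 D=1024/1277 F=1024/655 G=0 H=0] → run G
t=7: vr[B=1024/2501 D=1024/1277 F=1024/655 G=1024/335 H=0] → run H
t=8: vr[B=1024/2501 D=1024/1277 F=1024/655 G=1024/335 H=1024/1991] → run B
t=9: vr[B=2048/2501 D=1024/1277 F=1024/655 G=1024/335 H=1024/1991] → run H
t=10: vr[B=2048/2501 D=1024/1277 F=1024/655 G=1024/335 H=2048/1991] → run D
t=11: vr[B=2048/2501 D=2048/1277 F=1024/655 G=1024/335 H=2048/1991] → run B
t=12: vr[B=3072/2501 D=2048/1277 F=1024/655 G=1024/335 H=2048/1991] → run H
t=13: vr[B=3072/2501 D=2048/1277 F=1024/655 G=1024/335 H=3072/1991] → run B
t=14: vr[B=4096/2501 D=2048/1277 F=1024/655 G=1024/335 H=3072/1991] → run H
t=15: vr[B=4096/2501 D=2048/1277 F=1024/655 G=1024/335 H=4096/1991] → run F
t=16: vr[B=4096/2501 D=2048/1277 F=2048/655 G=1024/335 H=4096/1991] → run D
t=17: vr[B=4096/2501 D=3072/1277 F=2048/655 G=1024/335 H=4096/1991] → run B
t=18: vr[D=3072/1277 F=2048/655 G=1024/335 H=4096/1991] → run H
t=19: vr[D=3072/1277 F=2048/655 G=1024/335] → run D
t=20: vr[D=4096/1277 F=2048/655 G=1024/335] → run G
t=21: vr[D=4096/1277 F=2048/655 G=2048/335] → run F
t=22: vr[D=4096/1277 F=3072/655 G=2048/335] → run D
t=23: vr[F=3072/655 G=2048/335] → run F
t=24: vr[F=4096/655 G=2048/335] → run G
t=25: vr[F=4096/655 G=3072/335] → run F
t=26: vr[F=1024/131 G=3072/335] → run F
t=27: vr[F=6144/655 G=3072/335] → run G
t=28: vr[F=6144/655 G=4096/335] → run F
t=29: vr[F=7168/655 G=4096/335] → run F
t=30: vr[G=4096/335] → run G
t=31: vr[G=1024/67] → run G
t=32: vr[G=6144/335] → run G
t=33: vr[G=7168/335] → run G
t=34: (idle)
t=35: (idle)
t=36: (idle)
t=37: (idle)
t=38: (idle)

context switches = 28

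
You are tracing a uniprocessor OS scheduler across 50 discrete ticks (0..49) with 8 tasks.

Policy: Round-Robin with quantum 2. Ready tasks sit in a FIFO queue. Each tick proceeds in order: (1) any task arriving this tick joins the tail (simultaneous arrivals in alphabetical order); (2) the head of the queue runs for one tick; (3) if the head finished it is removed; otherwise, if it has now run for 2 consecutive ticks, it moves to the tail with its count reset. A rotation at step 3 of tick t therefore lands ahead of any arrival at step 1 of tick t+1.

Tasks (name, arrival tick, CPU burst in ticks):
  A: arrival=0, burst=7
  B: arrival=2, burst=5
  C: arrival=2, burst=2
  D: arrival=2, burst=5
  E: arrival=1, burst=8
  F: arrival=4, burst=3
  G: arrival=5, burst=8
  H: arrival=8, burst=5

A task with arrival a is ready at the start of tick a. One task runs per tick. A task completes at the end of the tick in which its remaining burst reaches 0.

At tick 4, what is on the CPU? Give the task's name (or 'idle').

t=0: queue=[A] q_used=0 → run A
t=1: queue=[A,E] q_used=1 → run A
t=2: queue=[E,A,B,C,D] q_used=0 → run E
t=3: queue=[E,A,B,C,D] q_used=1 → run E
t=4: queue=[A,B,C,D,E,F] q_used=0 → run A
t=5: queue=[A,B,C,D,E,F,G] q_used=1 → run A
t=6: queue=[B,C,D,E,F,G,A] q_used=0 → run B
t=7: queue=[B,C,D,E,F,G,A] q_used=1 → run B
t=8: queue=[C,D,E,F,G,A,B,H] q_used=0 → run C
t=9: queue=[C,D,E,F,G,A,B,H] q_used=1 → run C
t=10: queue=[D,E,F,G,A,B,H] q_used=0 → run D
t=11: queue=[D,E,F,G,A,B,H] q_used=1 → run D
t=12: queue=[E,F,G,A,B,H,D] q_used=0 → run E
t=13: queue=[E,F,G,A,B,H,D] q_used=1 → run E
t=14: queue=[F,G,A,B,H,D,E] q_used=0 → run F
t=15: queue=[F,G,A,B,H,D,E] q_used=1 → run F
t=16: queue=[G,A,B,H,D,E,F] q_used=0 → run G
t=17: queue=[G,A,B,H,D,E,F] q_used=1 → run G
t=18: queue=[A,B,H,D,E,F,G] q_used=0 → run A
t=19: queue=[A,B,H,D,E,F,G] q_used=1 → run A
t=20: queue=[B,H,D,E,F,G,A] q_used=0 → run B
t=21: queue=[B,H,D,E,F,G,A] q_used=1 → run B
t=22: queue=[H,D,E,F,G,A,B] q_used=0 → run H
t=23: queue=[H,D,E,F,G,A,B] q_used=1 → run H
t=24: queue=[D,E,F,G,A,B,H] q_used=0 → run D
t=25: queue=[D,E,F,G,A,B,H] q_used=1 → run D
t=26: queue=[E,F,G,A,B,H,D] q_used=0 → run E
t=27: queue=[E,F,G,A,B,H,D] q_used=1 → run E
t=28: queue=[F,G,A,B,H,D,E] q_used=0 → run F
t=29: queue=[G,A,B,H,D,E] q_used=0 → run G
t=30: queue=[G,A,B,H,D,E] q_used=1 → run G
t=31: queue=[A,B,H,D,E,G] q_used=0 → run A
t=32: queue=[B,H,D,E,G] q_used=0 → run B
t=33: queue=[H,D,E,G] q_used=0 → run H
t=34: queue=[H,D,E,G] q_used=1 → run H
t=35: queue=[D,E,G,H] q_used=0 → run D
t=36: queue=[E,G,H] q_used=0 → run E
t=37: queue=[E,G,H] q_used=1 → run E
t=38: queue=[G,H] q_used=0 → run G
t=39: queue=[G,H] q_used=1 → run G
t=40: queue=[H,G] q_used=0 → run H
t=41: queue=[G] q_used=0 → run G
t=42: queue=[G] q_used=1 → run G
t=43: (idle)
t=44: (idle)
t=45: (idle)
t=46: (idle)
t=47: (idle)
t=48: (idle)
t=49: (idle)

running at tick 4 = A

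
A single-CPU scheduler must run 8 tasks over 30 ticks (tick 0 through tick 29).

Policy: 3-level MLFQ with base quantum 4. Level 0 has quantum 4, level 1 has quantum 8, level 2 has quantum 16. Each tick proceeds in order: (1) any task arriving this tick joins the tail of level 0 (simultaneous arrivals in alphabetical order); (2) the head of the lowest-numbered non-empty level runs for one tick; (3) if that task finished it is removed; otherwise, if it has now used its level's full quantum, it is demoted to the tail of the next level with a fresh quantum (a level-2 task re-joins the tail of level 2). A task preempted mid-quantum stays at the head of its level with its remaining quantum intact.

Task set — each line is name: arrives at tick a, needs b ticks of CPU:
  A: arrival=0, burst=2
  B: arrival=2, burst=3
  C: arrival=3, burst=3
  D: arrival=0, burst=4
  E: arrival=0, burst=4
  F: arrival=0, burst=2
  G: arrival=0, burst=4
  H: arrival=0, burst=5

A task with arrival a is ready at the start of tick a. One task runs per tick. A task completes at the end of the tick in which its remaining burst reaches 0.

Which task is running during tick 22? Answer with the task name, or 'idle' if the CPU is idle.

t=0: L0/L1/L2 = ADEFGH/-/- → run A
t=1: L0/L1/L2 = ADEFGH/-/- → run A
t=2: L0/L1/L2 = DEFGHB/-/- → run D
t=3: L0/L1/L2 = DEFGHBC/-/- → run D
t=4: L0/L1/L2 = DEFGHBC/-/- → run D
t=5: L0/L1/L2 = DEFGHBC/-/- → run D
t=6: L0/L1/L2 = EFGHBC/-/- → run E
t=7: L0/L1/L2 = EFGHBC/-/- → run E
t=8: L0/L1/L2 = EFGHBC/-/- → run E
t=9: L0/L1/L2 = EFGHBC/-/- → run E
t=10: L0/L1/L2 = FGHBC/-/- → run F
t=11: L0/L1/L2 = FGHBC/-/- → run F
t=12: L0/L1/L2 = GHBC/-/- → run G
t=13: L0/L1/L2 = GHBC/-/- → run G
t=14: L0/L1/L2 = GHBC/-/- → run G
t=15: L0/L1/L2 = GHBC/-/- → run G
t=16: L0/L1/L2 = HBC/-/- → run H
t=17: L0/L1/L2 = HBC/-/- → run H
t=18: L0/L1/L2 = HBC/-/- → run H
t=19: L0/L1/L2 = HBC/-/- → run H
t=20: L0/L1/L2 = BC/H/- → run B
t=21: L0/L1/L2 = BC/H/- → run B
t=22: L0/L1/L2 = BC/H/- → run B
t=23: L0/L1/L2 = C/H/- → run C
t=24: L0/L1/L2 = C/H/- → run C
t=25: L0/L1/L2 = C/H/- → run C
t=26: L0/L1/L2 = -/H/- → run H
t=27: (idle)
t=28: (idle)
t=29: (idle)

running at tick 22 = B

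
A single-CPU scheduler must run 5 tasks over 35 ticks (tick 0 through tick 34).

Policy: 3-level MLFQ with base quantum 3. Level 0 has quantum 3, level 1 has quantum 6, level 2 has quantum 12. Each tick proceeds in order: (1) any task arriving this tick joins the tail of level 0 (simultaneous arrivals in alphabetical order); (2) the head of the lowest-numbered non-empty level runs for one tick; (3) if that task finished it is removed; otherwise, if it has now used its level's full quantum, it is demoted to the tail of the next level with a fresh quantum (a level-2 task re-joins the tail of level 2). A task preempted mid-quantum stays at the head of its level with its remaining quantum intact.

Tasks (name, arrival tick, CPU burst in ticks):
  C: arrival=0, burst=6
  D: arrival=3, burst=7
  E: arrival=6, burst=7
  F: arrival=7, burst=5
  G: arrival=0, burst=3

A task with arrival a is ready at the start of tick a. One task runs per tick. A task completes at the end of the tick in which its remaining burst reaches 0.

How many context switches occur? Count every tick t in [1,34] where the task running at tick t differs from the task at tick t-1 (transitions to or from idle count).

t=0: L0/L1/L2 = CG/-/- → run C
t=1: L0/L1/L2 = CG/-/- → run C
t=2: L0/L1/L2 = CG/-/- → run C
t=3: L0/L1/L2 = GD/C/- → run G
t=4: L0/L1/L2 = GD/C/- → run G
t=5: L0/L1/L2 = GD/C/- → run G
t=6: L0/L1/L2 = DE/C/- → run D
t=7: L0/L1/L2 = DEF/C/- → run D
t=8: L0/L1/L2 = DEF/C/- → run D
t=9: L0/L1/L2 = EF/CD/- → run E
t=10: L0/L1/L2 = EF/CD/- → run E
t=11: L0/L1/L2 = EF/CD/- → run E
t=12: L0/L1/L2 = F/CDE/- → run F
t=13: L0/L1/L2 = F/CDE/- → run F
t=14: L0/L1/L2 = F/CDE/- → run F
t=15: L0/L1/L2 = -/CDEF/- → run C
t=16: L0/L1/L2 = -/CDEF/- → run C
t=17: L0/L1/L2 = -/CDEF/- → run C
t=18: L0/L1/L2 = -/DEF/- → run D
t=19: L0/L1/L2 = -/DEF/- → run D
t=20: L0/L1/L2 = -/DEF/- → run D
t=21: L0/L1/L2 = -/DEF/- → run D
t=22: L0/L1/L2 = -/EF/- → run E
t=23: L0/L1/L2 = -/EF/- → run E
t=24: L0/L1/L2 = -/EF/- → run E
t=25: L0/L1/L2 = -/EF/- → run E
t=26: L0/L1/L2 = -/F/- → run F
t=27: L0/L1/L2 = -/F/- → run F
t=28: (idle)
t=29: (idle)
t=30: (idle)
t=31: (idle)
t=32: (idle)
t=33: (idle)
t=34: (idle)

context switches = 9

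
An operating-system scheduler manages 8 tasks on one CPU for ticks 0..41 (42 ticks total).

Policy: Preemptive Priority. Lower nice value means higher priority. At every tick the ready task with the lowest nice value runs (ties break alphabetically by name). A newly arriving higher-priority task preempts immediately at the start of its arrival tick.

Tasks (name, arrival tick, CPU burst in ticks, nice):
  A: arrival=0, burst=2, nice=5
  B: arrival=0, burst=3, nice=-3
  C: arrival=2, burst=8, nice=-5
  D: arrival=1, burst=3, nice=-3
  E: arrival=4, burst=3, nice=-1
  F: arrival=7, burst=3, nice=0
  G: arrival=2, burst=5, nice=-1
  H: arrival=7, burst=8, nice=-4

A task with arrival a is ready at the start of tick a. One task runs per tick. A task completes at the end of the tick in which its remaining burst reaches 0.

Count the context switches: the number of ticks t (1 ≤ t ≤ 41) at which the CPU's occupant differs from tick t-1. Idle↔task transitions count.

context switches = 9

t=0: ready={A,B} → run B
t=1: ready={A,B,D} → run B
t=2: ready={A,B,C,D,G} → run C
t=3: ready={A,B,C,D,G} → run C
t=4: ready={A,B,C,D,E,G} → run C
t=5: ready={A,B,C,D,E,G} → run C
t=6: ready={A,B,C,D,E,G} → run C
t=7: ready={A,B,C,D,E,F,G,H} → run C
t=8: ready={A,B,C,D,E,F,G,H} → run C
t=9: ready={A,B,C,D,E,F,G,H} → run C
t=10: ready={A,B,D,E,F,G,H} → run H
t=11: ready={A,B,D,E,F,G,H} → run H
t=12: ready={A,B,D,E,F,G,H} → run H
t=13: ready={A,B,D,E,F,G,H} → run H
t=14: ready={A,B,D,E,F,G,H} → run H
t=15: ready={A,B,D,E,F,G,H} → run H
t=16: ready={A,B,D,E,F,G,H} → run H
t=17: ready={A,B,D,E,F,G,H} → run H
t=18: ready={A,B,D,E,F,G} → run B
t=19: ready={A,D,E,F,G} → run D
t=20: ready={A,D,E,F,G} → run D
t=21: ready={A,D,E,F,G} → run D
t=22: ready={A,E,F,G} → run E
t=23: ready={A,E,F,G} → run E
t=24: ready={A,E,F,G} → run E
t=25: ready={A,F,G} → run G
t=26: ready={A,F,G} → run G
t=27: ready={A,F,G} → run G
t=28: ready={A,F,G} → run G
t=29: ready={A,F,G} → run G
t=30: ready={A,F} → run F
t=31: ready={A,F} → run F
t=32: ready={A,F} → run F
t=33: ready={A} → run A
t=34: ready={A} → run A
t=35: (idle)
t=36: (idle)
t=37: (idle)
t=38: (idle)
t=39: (idle)
t=40: (idle)
t=41: (idle)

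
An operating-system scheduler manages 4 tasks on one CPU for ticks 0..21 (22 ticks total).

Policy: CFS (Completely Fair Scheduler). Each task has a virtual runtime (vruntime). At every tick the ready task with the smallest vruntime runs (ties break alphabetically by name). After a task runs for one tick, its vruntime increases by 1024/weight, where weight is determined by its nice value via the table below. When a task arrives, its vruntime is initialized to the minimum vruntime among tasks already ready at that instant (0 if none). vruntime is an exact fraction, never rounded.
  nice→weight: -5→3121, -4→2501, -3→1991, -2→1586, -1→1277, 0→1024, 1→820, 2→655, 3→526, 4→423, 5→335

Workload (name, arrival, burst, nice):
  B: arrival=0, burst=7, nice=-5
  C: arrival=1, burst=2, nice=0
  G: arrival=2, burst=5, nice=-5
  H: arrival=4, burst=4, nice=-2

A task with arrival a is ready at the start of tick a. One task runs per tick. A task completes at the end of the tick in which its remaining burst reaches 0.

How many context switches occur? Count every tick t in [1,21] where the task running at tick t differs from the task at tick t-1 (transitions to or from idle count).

t=0: vr[B=0] → run B
t=1: vr[B=1024/3121 C=1024/3121] → run B
t=2: vr[B=2048/3121 C=1024/3121 G=1024/3121] → run C
t=3: vr[B=2048/3121 C=4145/3121 G=1024/3121] → run G
t=4: vr[B=2048/3121 C=4145/3121 G=2048/3121 H=2048/3121] → run B
t=5: vr[B=3072/3121 C=4145/3121 G=2048/3121 H=2048/3121] → run G
t=6: vr[B=3072/3121 C=4145/3121 G=3072/3121 H=2048/3121] → run H
t=7: vr[B=3072/3121 C=4145/3121 G=3072/3121 H=3222016/2474953] → run B
t=8: vr[B=4096/3121 C=4145/3121 G=3072/3121 H=3222016/2474953] → run G
t=9: vr[B=4096/3121 C=4145/3121 G=4096/3121 H=3222016/2474953] → run H
t=10: vr[B=4096/3121 C=4145/3121 G=4096/3121 H=4819968/2474953] → run B
t=11: vr[B=5120/3121 C=4145/3121 G=4096/3121 H=4819968/2474953] → run G
t=12: vr[B=5120/3121 C=4145/3121 G=5120/3121 H=4819968/2474953] → run C
t=13: vr[B=5120/3121 G=5120/3121 H=4819968/2474953] → run B
t=14: vr[B=6144/3121 G=5120/3121 H=4819968/2474953] → run G
t=15: vr[B=6144/3121 H=4819968/2474953] → run H
t=16: vr[B=6144/3121 H=6417920/2474953] → run B
t=17: vr[H=6417920/2474953] → run H
t=18: (idle)
t=19: (idle)
t=20: (idle)
t=21: (idle)

context switches = 17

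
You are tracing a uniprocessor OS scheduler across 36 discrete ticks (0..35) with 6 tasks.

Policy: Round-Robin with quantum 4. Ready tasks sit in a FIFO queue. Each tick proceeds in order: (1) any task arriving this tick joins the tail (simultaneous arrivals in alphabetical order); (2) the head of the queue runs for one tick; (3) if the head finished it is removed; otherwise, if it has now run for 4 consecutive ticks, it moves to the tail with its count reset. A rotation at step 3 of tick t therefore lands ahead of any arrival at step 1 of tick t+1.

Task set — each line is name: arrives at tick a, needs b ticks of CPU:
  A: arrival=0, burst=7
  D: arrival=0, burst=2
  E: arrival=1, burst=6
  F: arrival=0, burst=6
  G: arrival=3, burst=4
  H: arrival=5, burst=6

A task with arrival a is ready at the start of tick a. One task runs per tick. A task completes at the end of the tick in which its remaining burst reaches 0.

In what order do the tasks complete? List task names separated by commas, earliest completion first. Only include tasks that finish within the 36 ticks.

completion order = D, G, A, F, E, H

t=0: queue=[A,D,F] q_used=0 → run A
t=1: queue=[A,D,F,E] q_used=1 → run A
t=2: queue=[A,D,F,E] q_used=2 → run A
t=3: queue=[A,D,F,E,G] q_used=3 → run A
t=4: queue=[D,F,E,G,A] q_used=0 → run D
t=5: queue=[D,F,E,G,A,H] q_used=1 → run D
t=6: queue=[F,E,G,A,H] q_used=0 → run F
t=7: queue=[F,E,G,A,H] q_used=1 → run F
t=8: queue=[F,E,G,A,H] q_used=2 → run F
t=9: queue=[F,E,G,A,H] q_used=3 → run F
t=10: queue=[E,G,A,H,F] q_used=0 → run E
t=11: queue=[E,G,A,H,F] q_used=1 → run E
t=12: queue=[E,G,A,H,F] q_used=2 → run E
t=13: queue=[E,G,A,H,F] q_used=3 → run E
t=14: queue=[G,A,H,F,E] q_used=0 → run G
t=15: queue=[G,A,H,F,E] q_used=1 → run G
t=16: queue=[G,A,H,F,E] q_used=2 → run G
t=17: queue=[G,A,H,F,E] q_used=3 → run G
t=18: queue=[A,H,F,E] q_used=0 → run A
t=19: queue=[A,H,F,E] q_used=1 → run A
t=20: queue=[A,H,F,E] q_used=2 → run A
t=21: queue=[H,F,E] q_used=0 → run H
t=22: queue=[H,F,E] q_used=1 → run H
t=23: queue=[H,F,E] q_used=2 → run H
t=24: queue=[H,F,E] q_used=3 → run H
t=25: queue=[F,E,H] q_used=0 → run F
t=26: queue=[F,E,H] q_used=1 → run F
t=27: queue=[E,H] q_used=0 → run E
t=28: queue=[E,H] q_used=1 → run E
t=29: queue=[H] q_used=0 → run H
t=30: queue=[H] q_used=1 → run H
t=31: (idle)
t=32: (idle)
t=33: (idle)
t=34: (idle)
t=35: (idle)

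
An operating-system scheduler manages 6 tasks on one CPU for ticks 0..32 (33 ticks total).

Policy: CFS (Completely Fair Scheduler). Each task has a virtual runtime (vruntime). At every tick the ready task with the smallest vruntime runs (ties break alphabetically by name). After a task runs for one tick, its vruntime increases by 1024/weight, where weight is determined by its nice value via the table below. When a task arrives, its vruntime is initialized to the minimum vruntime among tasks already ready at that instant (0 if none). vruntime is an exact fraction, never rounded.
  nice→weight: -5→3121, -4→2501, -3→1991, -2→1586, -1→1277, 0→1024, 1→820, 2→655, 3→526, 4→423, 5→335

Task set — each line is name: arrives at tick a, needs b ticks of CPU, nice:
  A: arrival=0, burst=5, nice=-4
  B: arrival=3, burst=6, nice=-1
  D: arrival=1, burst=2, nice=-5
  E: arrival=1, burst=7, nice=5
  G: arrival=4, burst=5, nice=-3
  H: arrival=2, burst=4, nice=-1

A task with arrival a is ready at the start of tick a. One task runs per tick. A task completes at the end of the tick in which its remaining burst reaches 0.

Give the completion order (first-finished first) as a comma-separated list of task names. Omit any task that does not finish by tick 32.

completion order = D, A, G, H, B, E

t=0: vr[A=0] → run A
t=1: vr[A=1024/2501 D=1024/2501 E=1024/2501] → run A
t=2: vr[A=2048/2501 D=1024/2501 E=1024/2501 H=1024/2501] → run D
t=3: vr[A=2048/2501 B=1024/2501 D=5756928/7805621 E=1024/2501 H=1024/2501] → run B
t=4: vr[A=2048/2501 B=3868672/3193777 D=5756928/7805621 E=1024/2501 G=1024/2501 H=1024/2501] → run E
t=5: vr[A=2048/2501 B=3868672/3193777 D=5756928/7805621 E=2904064/837835 G=1024/2501 H=1024/2501] → run G
t=6: vr[A=2048/2501 B=3868672/3193777 D=5756928/7805621 E=2904064/837835 G=4599808/4979491 H=1024/2501] → run H
t=7: vr[A=2048/2501 B=3868672/3193777 D=5756928/7805621 E=2904064/837835 G=4599808/4979491 H=3868672/3193777] → run D
t=8: vr[A=2048/2501 B=3868672/3193777 E=2904064/837835 G=4599808/4979491 H=3868672/3193777] → run A
t=9: vr[A=3072/2501 B=3868672/3193777 E=2904064/837835 G=4599808/4979491 H=3868672/3193777] → run G
t=10: vr[A=3072/2501 B=3868672/3193777 E=2904064/837835 G=7160832/4979491 H=3868672/3193777] → run B
t=11: vr[A=3072/2501 B=6429696/3193777 E=2904064/837835 G=7160832/4979491 H=3868672/3193777] → run H
t=12: vr[A=3072/2501 B=6429696/3193777 E=2904064/837835 G=7160832/4979491 H=6429696/3193777] → run A
t=13: vr[A=4096/2501 B=6429696/3193777 E=2904064/837835 G=7160832/4979491 H=6429696/3193777] → run G
t=14: vr[A=4096/2501 B=6429696/3193777 E=2904064/837835 G=9721856/4979491 H=6429696/3193777] → run A
t=15: vr[B=6429696/3193777 E=2904064/837835 G=9721856/4979491 H=6429696/3193777] → run G
t=16: vr[B=6429696/3193777 E=2904064/837835 G=12282880/4979491 H=6429696/3193777] → run B
t=17: vr[B=8990720/3193777 E=2904064/837835 G=12282880/4979491 H=6429696/3193777] → run H
t=18: vr[B=8990720/3193777 E=2904064/837835 G=12282880/4979491 H=8990720/3193777] → run G
t=19: vr[B=8990720/3193777 E=2904064/837835 H=8990720/3193777] → run B
t=20: vr[B=11551744/3193777 E=2904064/837835 H=8990720/3193777] → run H
t=21: vr[B=11551744/3193777 E=2904064/837835] → run E
t=22: vr[B=11551744/3193777 E=5465088/837835] → run B
t=23: vr[B=14112768/3193777 E=5465088/837835] → run B
t=24: vr[E=5465088/837835] → run E
t=25: vr[E=8026112/837835] → run E
t=26: vr[E=10587136/837835] → run E
t=27: vr[E=2629632/167567] → run E
t=28: vr[E=15709184/837835] → run E
t=29: (idle)
t=30: (idle)
t=31: (idle)
t=32: (idle)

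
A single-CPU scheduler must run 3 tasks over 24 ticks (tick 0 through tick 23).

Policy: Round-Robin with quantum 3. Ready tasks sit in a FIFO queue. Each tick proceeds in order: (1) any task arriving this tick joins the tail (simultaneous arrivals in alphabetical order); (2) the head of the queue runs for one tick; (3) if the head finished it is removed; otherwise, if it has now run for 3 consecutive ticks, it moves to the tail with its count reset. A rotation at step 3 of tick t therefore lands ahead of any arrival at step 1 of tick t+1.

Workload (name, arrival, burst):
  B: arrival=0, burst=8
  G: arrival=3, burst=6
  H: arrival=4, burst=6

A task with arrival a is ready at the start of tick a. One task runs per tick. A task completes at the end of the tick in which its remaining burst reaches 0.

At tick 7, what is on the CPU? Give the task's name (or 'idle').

t=0: queue=[B] q_used=0 → run B
t=1: queue=[B] q_used=1 → run B
t=2: queue=[B] q_used=2 → run B
t=3: queue=[B,G] q_used=0 → run B
t=4: queue=[B,G,H] q_used=1 → run B
t=5: queue=[B,G,H] q_used=2 → run B
t=6: queue=[G,H,B] q_used=0 → run G
t=7: queue=[G,H,B] q_used=1 → run G
t=8: queue=[G,H,B] q_used=2 → run G
t=9: queue=[H,B,G] q_used=0 → run H
t=10: queue=[H,B,G] q_used=1 → run H
t=11: queue=[H,B,G] q_used=2 → run H
t=12: queue=[B,G,H] q_used=0 → run B
t=13: queue=[B,G,H] q_used=1 → run B
t=14: queue=[G,H] q_used=0 → run G
t=15: queue=[G,H] q_used=1 → run G
t=16: queue=[G,H] q_used=2 → run G
t=17: queue=[H] q_used=0 → run H
t=18: queue=[H] q_used=1 → run H
t=19: queue=[H] q_used=2 → run H
t=20: (idle)
t=21: (idle)
t=22: (idle)
t=23: (idle)

running at tick 7 = G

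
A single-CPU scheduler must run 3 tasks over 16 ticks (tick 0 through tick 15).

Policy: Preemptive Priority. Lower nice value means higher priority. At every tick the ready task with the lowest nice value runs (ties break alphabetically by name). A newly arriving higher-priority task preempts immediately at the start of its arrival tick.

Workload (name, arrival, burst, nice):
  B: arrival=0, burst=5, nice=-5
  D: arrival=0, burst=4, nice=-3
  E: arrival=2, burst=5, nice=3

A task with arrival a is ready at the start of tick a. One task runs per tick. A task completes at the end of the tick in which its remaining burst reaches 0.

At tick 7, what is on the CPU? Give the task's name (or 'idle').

running at tick 7 = D

t=0: ready={B,D} → run B
t=1: ready={B,D} → run B
t=2: ready={B,D,E} → run B
t=3: ready={B,D,E} → run B
t=4: ready={B,D,E} → run B
t=5: ready={D,E} → run D
t=6: ready={D,E} → run D
t=7: ready={D,E} → run D
t=8: ready={D,E} → run D
t=9: ready={E} → run E
t=10: ready={E} → run E
t=11: ready={E} → run E
t=12: ready={E} → run E
t=13: ready={E} → run E
t=14: (idle)
t=15: (idle)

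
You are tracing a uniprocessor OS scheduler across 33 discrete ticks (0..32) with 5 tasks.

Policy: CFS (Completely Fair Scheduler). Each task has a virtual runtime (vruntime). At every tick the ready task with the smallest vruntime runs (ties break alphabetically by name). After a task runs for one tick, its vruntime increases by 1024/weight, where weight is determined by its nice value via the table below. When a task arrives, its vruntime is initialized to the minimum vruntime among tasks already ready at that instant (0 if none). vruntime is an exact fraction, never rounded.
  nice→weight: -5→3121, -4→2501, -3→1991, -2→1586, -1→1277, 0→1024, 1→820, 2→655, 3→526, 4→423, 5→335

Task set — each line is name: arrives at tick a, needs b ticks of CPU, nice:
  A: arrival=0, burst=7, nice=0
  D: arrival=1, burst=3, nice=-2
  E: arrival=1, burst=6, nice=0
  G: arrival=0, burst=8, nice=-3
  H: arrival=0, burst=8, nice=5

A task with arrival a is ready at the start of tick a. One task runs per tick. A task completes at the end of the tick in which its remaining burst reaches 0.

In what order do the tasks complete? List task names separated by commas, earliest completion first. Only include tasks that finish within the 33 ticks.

t=0: vr[A=0 G=0 H=0] → run A
t=1: vr[A=1 D=0 E=0 G=0 H=0] → run D
t=2: vr[A=1 D=512/793 E=0 G=0 H=0] → run E
t=3: vr[A=1 D=512/793 E=1 G=0 H=0] → run G
t=4: vr[A=1 D=512/793 E=1 G=1024/1991 H=0] → run H
t=5: vr[A=1 D=512/793 E=1 G=1024/1991 H=1024/335] → run G
t=6: vr[A=1 D=512/793 E=1 G=2048/1991 H=1024/335] → run D
t=7: vr[A=1 D=1024/793 E=1 G=2048/1991 H=1024/335] → run A
t=8: vr[A=2 D=1024/793 E=1 G=2048/1991 H=1024/335] → run E
t=9: vr[A=2 D=1024/793 E=2 G=2048/1991 H=1024/335] → run G
t=10: vr[A=2 D=1024/793 E=2 G=3072/1991 H=1024/335] → run D
t=11: vr[A=2 E=2 G=3072/1991 H=1024/335] → run G
t=12: vr[A=2 E=2 G=4096/1991 H=1024/335] → run A
t=13: vr[A=3 E=2 G=4096/1991 H=1024/335] → run E
t=14: vr[A=3 E=3 G=4096/1991 H=1024/335] → run G
t=15: vr[A=3 E=3 G=5120/1991 H=1024/335] → run G
t=16: vr[A=3 E=3 G=6144/1991 H=1024/335] → run A
t=17: vr[A=4 E=3 G=6144/1991 H=1024/335] → run E
t=18: vr[A=4 E=4 G=6144/1991 H=1024/335] → run H
t=19: vr[A=4 E=4 G=6144/1991 H=2048/335] → run G
t=20: vr[A=4 E=4 G=7168/1991 H=2048/335] → run G
t=21: vr[A=4 E=4 H=2048/335] → run A
t=22: vr[A=5 E=4 H=2048/335] → run E
t=23: vr[A=5 E=5 H=2048/335] → run A
t=24: vr[A=6 E=5 H=2048/335] → run E
t=25: vr[A=6 H=2048/335] → run A
t=26: vr[H=2048/335] → run H
t=27: vr[H=3072/335] → run H
t=28: vr[H=4096/335] → run H
t=29: vr[H=1024/67] → run H
t=30: vr[H=6144/335] → run H
t=31: vr[H=7168/335] → run H
t=32: (idle)

completion order = D, G, E, A, H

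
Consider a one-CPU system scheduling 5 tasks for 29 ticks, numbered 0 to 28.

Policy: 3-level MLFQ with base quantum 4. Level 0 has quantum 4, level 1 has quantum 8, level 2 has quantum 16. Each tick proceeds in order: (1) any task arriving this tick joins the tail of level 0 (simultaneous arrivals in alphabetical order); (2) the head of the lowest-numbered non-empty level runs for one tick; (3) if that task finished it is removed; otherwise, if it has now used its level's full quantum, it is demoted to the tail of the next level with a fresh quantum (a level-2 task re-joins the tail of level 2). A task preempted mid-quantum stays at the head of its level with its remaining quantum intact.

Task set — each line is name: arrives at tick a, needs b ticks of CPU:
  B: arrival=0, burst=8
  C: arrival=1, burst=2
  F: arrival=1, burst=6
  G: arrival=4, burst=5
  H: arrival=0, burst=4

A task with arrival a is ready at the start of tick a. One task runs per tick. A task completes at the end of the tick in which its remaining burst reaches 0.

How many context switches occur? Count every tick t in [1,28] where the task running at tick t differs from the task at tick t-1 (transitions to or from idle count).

t=0: L0/L1/L2 = BH/-/- → run B
t=1: L0/L1/L2 = BHCF/-/- → run B
t=2: L0/L1/L2 = BHCF/-/- → run B
t=3: L0/L1/L2 = BHCF/-/- → run B
t=4: L0/L1/L2 = HCFG/B/- → run H
t=5: L0/L1/L2 = HCFG/B/- → run H
t=6: L0/L1/L2 = HCFG/B/- → run H
t=7: L0/L1/L2 = HCFG/B/- → run H
t=8: L0/L1/L2 = CFG/B/- → run C
t=9: L0/L1/L2 = CFG/B/- → run C
t=10: L0/L1/L2 = FG/B/- → run F
t=11: L0/L1/L2 = FG/B/- → run F
t=12: L0/L1/L2 = FG/B/- → run F
t=13: L0/L1/L2 = FG/B/- → run F
t=14: L0/L1/L2 = G/BF/- → run G
t=15: L0/L1/L2 = G/BF/- → run G
t=16: L0/L1/L2 = G/BF/- → run G
t=17: L0/L1/L2 = G/BF/- → run G
t=18: L0/L1/L2 = -/BFG/- → run B
t=19: L0/L1/L2 = -/BFG/- → run B
t=20: L0/L1/L2 = -/BFG/- → run B
t=21: L0/L1/L2 = -/BFG/- → run B
t=22: L0/L1/L2 = -/FG/- → run F
t=23: L0/L1/L2 = -/FG/- → run F
t=24: L0/L1/L2 = -/G/- → run G
t=25: (idle)
t=26: (idle)
t=27: (idle)
t=28: (idle)

context switches = 8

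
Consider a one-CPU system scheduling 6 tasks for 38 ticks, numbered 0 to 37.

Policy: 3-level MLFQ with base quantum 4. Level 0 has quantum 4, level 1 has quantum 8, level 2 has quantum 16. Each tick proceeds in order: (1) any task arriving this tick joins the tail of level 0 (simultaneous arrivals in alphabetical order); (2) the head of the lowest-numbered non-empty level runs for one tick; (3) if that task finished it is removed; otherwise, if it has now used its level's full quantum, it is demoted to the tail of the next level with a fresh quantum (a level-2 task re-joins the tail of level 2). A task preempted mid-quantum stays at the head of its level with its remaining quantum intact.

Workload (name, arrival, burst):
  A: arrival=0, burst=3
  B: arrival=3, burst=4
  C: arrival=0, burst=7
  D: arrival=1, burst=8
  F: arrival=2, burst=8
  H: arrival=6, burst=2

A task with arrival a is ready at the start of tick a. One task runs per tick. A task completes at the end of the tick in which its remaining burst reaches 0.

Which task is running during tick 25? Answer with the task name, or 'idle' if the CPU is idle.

running at tick 25 = D

t=0: L0/L1/L2 = AC/-/- → run A
t=1: L0/L1/L2 = ACD/-/- → run A
t=2: L0/L1/L2 = ACDF/-/- → run A
t=3: L0/L1/L2 = CDFB/-/- → run C
t=4: L0/L1/L2 = CDFB/-/- → run C
t=5: L0/L1/L2 = CDFB/-/- → run C
t=6: L0/L1/L2 = CDFBH/-/- → run C
t=7: L0/L1/L2 = DFBH/C/- → run D
t=8: L0/L1/L2 = DFBH/C/- → run D
t=9: L0/L1/L2 = DFBH/C/- → run D
t=10: L0/L1/L2 = DFBH/C/- → run D
t=11: L0/L1/L2 = FBH/CD/- → run F
t=12: L0/L1/L2 = FBH/CD/- → run F
t=13: L0/L1/L2 = FBH/CD/- → run F
t=14: L0/L1/L2 = FBH/CD/- → run F
t=15: L0/L1/L2 = BH/CDF/- → run B
t=16: L0/L1/L2 = BH/CDF/- → run B
t=17: L0/L1/L2 = BH/CDF/- → run B
t=18: L0/L1/L2 = BH/CDF/- → run B
t=19: L0/L1/L2 = H/CDF/- → run H
t=20: L0/L1/L2 = H/CDF/- → run H
t=21: L0/L1/L2 = -/CDF/- → run C
t=22: L0/L1/L2 = -/CDF/- → run C
t=23: L0/L1/L2 = -/CDF/- → run C
t=24: L0/L1/L2 = -/DF/- → run D
t=25: L0/L1/L2 = -/DF/- → run D
t=26: L0/L1/L2 = -/DF/- → run D
t=27: L0/L1/L2 = -/DF/- → run D
t=28: L0/L1/L2 = -/F/- → run F
t=29: L0/L1/L2 = -/F/- → run F
t=30: L0/L1/L2 = -/F/- → run F
t=31: L0/L1/L2 = -/F/- → run F
t=32: (idle)
t=33: (idle)
t=34: (idle)
t=35: (idle)
t=36: (idle)
t=37: (idle)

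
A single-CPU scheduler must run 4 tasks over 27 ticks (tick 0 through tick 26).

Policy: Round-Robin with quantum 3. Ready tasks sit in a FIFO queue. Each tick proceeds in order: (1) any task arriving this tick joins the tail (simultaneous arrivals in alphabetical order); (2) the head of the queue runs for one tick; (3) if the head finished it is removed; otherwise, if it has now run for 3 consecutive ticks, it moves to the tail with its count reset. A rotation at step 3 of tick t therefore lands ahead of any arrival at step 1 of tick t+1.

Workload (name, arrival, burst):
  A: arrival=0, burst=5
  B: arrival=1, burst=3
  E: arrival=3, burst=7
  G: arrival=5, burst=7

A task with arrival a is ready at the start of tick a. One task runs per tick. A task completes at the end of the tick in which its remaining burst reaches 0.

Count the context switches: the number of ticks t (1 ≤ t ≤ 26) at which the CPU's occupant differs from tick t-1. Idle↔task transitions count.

context switches = 9

t=0: queue=[A] q_used=0 → run A
t=1: queue=[A,B] q_used=1 → run A
t=2: queue=[A,B] q_used=2 → run A
t=3: queue=[B,A,E] q_used=0 → run B
t=4: queue=[B,A,E] q_used=1 → run B
t=5: queue=[B,A,E,G] q_used=2 → run B
t=6: queue=[A,E,G] q_used=0 → run A
t=7: queue=[A,E,G] q_used=1 → run A
t=8: queue=[E,G] q_used=0 → run E
t=9: queue=[E,G] q_used=1 → run E
t=10: queue=[E,G] q_used=2 → run E
t=11: queue=[G,E] q_used=0 → run G
t=12: queue=[G,E] q_used=1 → run G
t=13: queue=[G,E] q_used=2 → run G
t=14: queue=[E,G] q_used=0 → run E
t=15: queue=[E,G] q_used=1 → run E
t=16: queue=[E,G] q_used=2 → run E
t=17: queue=[G,E] q_used=0 → run G
t=18: queue=[G,E] q_used=1 → run G
t=19: queue=[G,E] q_used=2 → run G
t=20: queue=[E,G] q_used=0 → run E
t=21: queue=[G] q_used=0 → run G
t=22: (idle)
t=23: (idle)
t=24: (idle)
t=25: (idle)
t=26: (idle)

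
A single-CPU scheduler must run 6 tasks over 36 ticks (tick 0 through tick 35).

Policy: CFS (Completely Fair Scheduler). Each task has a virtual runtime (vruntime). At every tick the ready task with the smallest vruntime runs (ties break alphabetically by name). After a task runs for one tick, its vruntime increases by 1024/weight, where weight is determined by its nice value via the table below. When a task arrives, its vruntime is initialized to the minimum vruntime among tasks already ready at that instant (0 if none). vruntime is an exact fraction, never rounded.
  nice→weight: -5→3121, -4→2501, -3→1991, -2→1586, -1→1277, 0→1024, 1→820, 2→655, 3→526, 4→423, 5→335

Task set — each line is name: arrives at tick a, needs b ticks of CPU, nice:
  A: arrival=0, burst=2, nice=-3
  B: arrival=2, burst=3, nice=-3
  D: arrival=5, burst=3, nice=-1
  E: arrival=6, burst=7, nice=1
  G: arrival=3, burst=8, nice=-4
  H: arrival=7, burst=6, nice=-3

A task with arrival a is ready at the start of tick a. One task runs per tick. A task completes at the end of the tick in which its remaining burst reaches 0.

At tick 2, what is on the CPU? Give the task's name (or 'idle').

running at tick 2 = B

t=0: vr[A=0] → run A
t=1: vr[A=1024/1991] → run A
t=2: vr[B=0] → run B
t=3: vr[B=1024/1991 G=1024/1991] → run B
t=4: vr[B=2048/1991 G=1024/1991] → run G
t=5: vr[B=2048/1991 D=4599808/4979491 G=4599808/4979491] → run D
t=6: vr[B=2048/1991 D=10972953600/6358810007 E=4599808/4979491 G=4599808/4979491] → run E
t=7: vr[B=2048/1991 D=10972953600/6358810007 E=54090496/24897455 G=4599808/4979491 H=4599808/4979491] → run G
t=8: vr[B=2048/1991 D=10972953600/6358810007 E=54090496/24897455 G=6638592/4979491 H=4599808/4979491] → run H
t=9: vr[B=2048/1991 D=10972953600/6358810007 E=54090496/24897455 G=6638592/4979491 H=7160832/4979491] → run B
t=10: vr[D=10972953600/6358810007 E=54090496/24897455 G=6638592/4979491 H=7160832/4979491] → run G
t=11: vr[D=10972953600/6358810007 E=54090496/24897455 G=8677376/4979491 H=7160832/4979491] → run H
t=12: vr[D=10972953600/6358810007 E=54090496/24897455 G=8677376/4979491 H=9721856/4979491] → run D
t=13: vr[D=16071952384/6358810007 E=54090496/24897455 G=8677376/4979491 H=9721856/4979491] → run G
t=14: vr[D=16071952384/6358810007 E=54090496/24897455 G=10716160/4979491 H=9721856/4979491] → run H
t=15: vr[D=16071952384/6358810007 E=54090496/24897455 G=10716160/4979491 H=12282880/4979491] → run G
t=16: vr[D=16071952384/6358810007 E=54090496/24897455 G=12754944/4979491 H=12282880/4979491] → run E
t=17: vr[D=16071952384/6358810007 E=85181952/24897455 G=12754944/4979491 H=12282880/4979491] → run H
t=18: vr[D=16071952384/6358810007 E=85181952/24897455 G=12754944/4979491 H=14843904/4979491] → run D
t=19: vr[E=85181952/24897455 G=12754944/4979491 H=14843904/4979491] → run G
t=20: vr[E=85181952/24897455 G=14793728/4979491 H=14843904/4979491] → run G
t=21: vr[E=85181952/24897455 G=16832512/4979491 H=14843904/4979491] → run H
t=22: vr[E=85181952/24897455 G=16832512/4979491 H=17404928/4979491] → run G
t=23: vr[E=85181952/24897455 H=17404928/4979491] → run E
t=24: vr[E=116273408/24897455 H=17404928/4979491] → run H
t=25: vr[E=116273408/24897455] → run E
t=26: vr[E=147364864/24897455] → run E
t=27: vr[E=35691264/4979491] → run E
t=28: vr[E=209547776/24897455] → run E
t=29: (idle)
t=30: (idle)
t=31: (idle)
t=32: (idle)
t=33: (idle)
t=34: (idle)
t=35: (idle)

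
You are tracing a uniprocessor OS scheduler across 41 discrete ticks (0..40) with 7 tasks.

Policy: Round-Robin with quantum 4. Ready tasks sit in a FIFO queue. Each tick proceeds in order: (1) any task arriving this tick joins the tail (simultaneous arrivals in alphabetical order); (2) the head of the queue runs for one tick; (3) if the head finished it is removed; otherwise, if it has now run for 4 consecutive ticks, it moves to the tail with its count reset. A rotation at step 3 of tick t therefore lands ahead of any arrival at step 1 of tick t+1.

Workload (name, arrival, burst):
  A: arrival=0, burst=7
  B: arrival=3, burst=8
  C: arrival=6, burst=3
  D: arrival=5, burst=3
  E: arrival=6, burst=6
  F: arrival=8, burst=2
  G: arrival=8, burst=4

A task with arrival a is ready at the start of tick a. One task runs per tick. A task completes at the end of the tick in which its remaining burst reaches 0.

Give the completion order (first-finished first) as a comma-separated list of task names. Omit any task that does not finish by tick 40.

completion order = A, D, C, B, F, G, E

t=0: queue=[A] q_used=0 → run A
t=1: queue=[A] q_used=1 → run A
t=2: queue=[A] q_used=2 → run A
t=3: queue=[A,B] q_used=3 → run A
t=4: queue=[B,A] q_used=0 → run B
t=5: queue=[B,A,D] q_used=1 → run B
t=6: queue=[B,A,D,C,E] q_used=2 → run B
t=7: queue=[B,A,D,C,E] q_used=3 → run B
t=8: queue=[A,D,C,E,B,F,G] q_used=0 → run A
t=9: queue=[A,D,C,E,B,F,G] q_used=1 → run A
t=10: queue=[A,D,C,E,B,F,G] q_used=2 → run A
t=11: queue=[D,C,E,B,F,G] q_used=0 → run D
t=12: queue=[D,C,E,B,F,G] q_used=1 → run D
t=13: queue=[D,C,E,B,F,G] q_used=2 → run D
t=14: queue=[C,E,B,F,G] q_used=0 → run C
t=15: queue=[C,E,B,F,G] q_used=1 → run C
t=16: queue=[C,E,B,F,G] q_used=2 → run C
t=17: queue=[E,B,F,G] q_used=0 → run E
t=18: queue=[E,B,F,G] q_used=1 → run E
t=19: queue=[E,B,F,G] q_used=2 → run E
t=20: queue=[E,B,F,G] q_used=3 → run E
t=21: queue=[B,F,G,E] q_used=0 → run B
t=22: queue=[B,F,G,E] q_used=1 → run B
t=23: queue=[B,F,G,E] q_used=2 → run B
t=24: queue=[B,F,G,E] q_used=3 → run B
t=25: queue=[F,G,E] q_used=0 → run F
t=26: queue=[F,G,E] q_used=1 → run F
t=27: queue=[G,E] q_used=0 → run G
t=28: queue=[G,E] q_used=1 → run G
t=29: queue=[G,E] q_used=2 → run G
t=30: queue=[G,E] q_used=3 → run G
t=31: queue=[E] q_used=0 → run E
t=32: queue=[E] q_used=1 → run E
t=33: (idle)
t=34: (idle)
t=35: (idle)
t=36: (idle)
t=37: (idle)
t=38: (idle)
t=39: (idle)
t=40: (idle)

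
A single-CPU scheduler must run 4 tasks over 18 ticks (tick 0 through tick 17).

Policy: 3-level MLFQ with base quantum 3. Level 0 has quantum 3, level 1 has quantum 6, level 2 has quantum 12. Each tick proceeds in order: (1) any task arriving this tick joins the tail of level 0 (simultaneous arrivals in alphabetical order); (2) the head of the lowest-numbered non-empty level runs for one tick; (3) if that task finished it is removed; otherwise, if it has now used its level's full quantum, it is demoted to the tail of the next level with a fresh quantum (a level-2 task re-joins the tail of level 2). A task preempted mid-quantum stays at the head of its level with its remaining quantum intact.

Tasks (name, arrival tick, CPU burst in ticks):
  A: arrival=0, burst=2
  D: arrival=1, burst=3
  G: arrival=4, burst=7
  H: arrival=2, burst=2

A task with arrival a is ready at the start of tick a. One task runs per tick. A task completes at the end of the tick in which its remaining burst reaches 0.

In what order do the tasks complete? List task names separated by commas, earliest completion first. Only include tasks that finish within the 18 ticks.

t=0: L0/L1/L2 = A/-/- → run A
t=1: L0/L1/L2 = AD/-/- → run A
t=2: L0/L1/L2 = DH/-/- → run D
t=3: L0/L1/L2 = DH/-/- → run D
t=4: L0/L1/L2 = DHG/-/- → run D
t=5: L0/L1/L2 = HG/-/- → run H
t=6: L0/L1/L2 = HG/-/- → run H
t=7: L0/L1/L2 = G/-/- → run G
t=8: L0/L1/L2 = G/-/- → run G
t=9: L0/L1/L2 = G/-/- → run G
t=10: L0/L1/L2 = -/G/- → run G
t=11: L0/L1/L2 = -/G/- → run G
t=12: L0/L1/L2 = -/G/- → run G
t=13: L0/L1/L2 = -/G/- → run G
t=14: (idle)
t=15: (idle)
t=16: (idle)
t=17: (idle)

completion order = A, D, H, G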